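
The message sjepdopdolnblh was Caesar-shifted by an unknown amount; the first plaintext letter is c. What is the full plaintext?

ctoznyznyvxlvr

From the crib: s(18)−c(2)=16, so the shift is 16.
Subtract 16 from each ciphertext letter:
s(18): 18−16=2 → c
j(9): 9−16=-7≡19 → t
e(4): 4−16=-12≡14 → o
p(15): 15−16=-1≡25 → z
d(3): 3−16=-13≡13 → n
o(14): 14−16=-2≡24 → y
p(15): 15−16=-1≡25 → z
d(3): 3−16=-13≡13 → n
o(14): 14−16=-2≡24 → y
l(11): 11−16=-5≡21 → v
n(13): 13−16=-3≡23 → x
b(1): 1−16=-15≡11 → l
l(11): 11−16=-5≡21 → v
h(7): 7−16=-9≡17 → r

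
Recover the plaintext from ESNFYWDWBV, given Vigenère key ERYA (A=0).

Repeat the key across the ciphertext: ERYAERYAER
E(4)−E(4): 0 → A
S(18)−R(17): 1 → B
N(13)−Y(24): -11≡15 → P
F(5)−A(0): 5 → F
Y(24)−E(4): 20 → U
W(22)−R(17): 5 → F
D(3)−Y(24): -21≡5 → F
W(22)−A(0): 22 → W
B(1)−E(4): -3≡23 → X
V(21)−R(17): 4 → E

ABPFUFFWXE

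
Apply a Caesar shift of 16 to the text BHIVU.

RXYLK

B(1): 1+16=17 → R
H(7): 7+16=23 → X
I(8): 8+16=24 → Y
V(21): 21+16=37≡11 → L
U(20): 20+16=36≡10 → K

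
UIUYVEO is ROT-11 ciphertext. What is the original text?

U(20): 20−11=9 → J
I(8): 8−11=-3≡23 → X
U(20): 20−11=9 → J
Y(24): 24−11=13 → N
V(21): 21−11=10 → K
E(4): 4−11=-7≡19 → T
O(14): 14−11=3 → D

JXJNKTD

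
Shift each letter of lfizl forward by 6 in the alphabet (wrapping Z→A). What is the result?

l(11): 11+6=17 → r
f(5): 5+6=11 → l
i(8): 8+6=14 → o
z(25): 25+6=31≡5 → f
l(11): 11+6=17 → r

rlofr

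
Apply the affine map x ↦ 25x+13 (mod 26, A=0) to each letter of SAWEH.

VNRJG

S(18): 25·18+13=463≡21 → V
A(0): 25·0+13=13 → N
W(22): 25·22+13=563≡17 → R
E(4): 25·4+13=113≡9 → J
H(7): 25·7+13=188≡6 → G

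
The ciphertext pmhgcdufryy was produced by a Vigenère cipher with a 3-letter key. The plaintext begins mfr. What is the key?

Subtract each crib letter from the matching ciphertext letter (mod 26):
p(15)−m(12)=3 → d
m(12)−f(5)=7 → h
h(7)−r(17)=-10≡16 → q

dhq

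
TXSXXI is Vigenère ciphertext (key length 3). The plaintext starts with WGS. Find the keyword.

XRA

Subtract each crib letter from the matching ciphertext letter (mod 26):
T(19)−W(22)=-3≡23 → X
X(23)−G(6)=17 → R
S(18)−S(18)=0 → A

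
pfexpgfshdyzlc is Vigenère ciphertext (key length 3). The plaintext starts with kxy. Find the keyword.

fig

Subtract each crib letter from the matching ciphertext letter (mod 26):
p(15)−k(10)=5 → f
f(5)−x(23)=-18≡8 → i
e(4)−y(24)=-20≡6 → g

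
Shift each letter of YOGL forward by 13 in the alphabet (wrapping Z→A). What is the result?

Y(24): 24+13=37≡11 → L
O(14): 14+13=27≡1 → B
G(6): 6+13=19 → T
L(11): 11+13=24 → Y

LBTY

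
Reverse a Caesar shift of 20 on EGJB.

KMPH

E(4): 4−20=-16≡10 → K
G(6): 6−20=-14≡12 → M
J(9): 9−20=-11≡15 → P
B(1): 1−20=-19≡7 → H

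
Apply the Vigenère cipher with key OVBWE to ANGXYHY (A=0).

OIHTCVT

Repeat the key across the message: OVBWEOV
A(0)+O(14): 14 → O
N(13)+V(21): 34≡8 → I
G(6)+B(1): 7 → H
X(23)+W(22): 45≡19 → T
Y(24)+E(4): 28≡2 → C
H(7)+O(14): 21 → V
Y(24)+V(21): 45≡19 → T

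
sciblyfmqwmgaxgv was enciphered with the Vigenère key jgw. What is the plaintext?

jwmsfcwgungkrrkm

Repeat the key across the ciphertext: jgwjgwjgwjgwjgwj
s(18)−j(9): 9 → j
c(2)−g(6): -4≡22 → w
i(8)−w(22): -14≡12 → m
b(1)−j(9): -8≡18 → s
l(11)−g(6): 5 → f
y(24)−w(22): 2 → c
f(5)−j(9): -4≡22 → w
m(12)−g(6): 6 → g
q(16)−w(22): -6≡20 → u
w(22)−j(9): 13 → n
m(12)−g(6): 6 → g
g(6)−w(22): -16≡10 → k
a(0)−j(9): -9≡17 → r
x(23)−g(6): 17 → r
g(6)−w(22): -16≡10 → k
v(21)−j(9): 12 → m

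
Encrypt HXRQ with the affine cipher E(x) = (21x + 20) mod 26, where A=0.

H(7): 21·7+20=167≡11 → L
X(23): 21·23+20=503≡9 → J
R(17): 21·17+20=377≡13 → N
Q(16): 21·16+20=356≡18 → S

LJNS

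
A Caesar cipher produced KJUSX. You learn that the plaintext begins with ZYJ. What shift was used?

From the crib: K(10)−Z(25)=-15≡11, so the shift is 11.

11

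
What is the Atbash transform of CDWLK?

C(2) → X(23)
D(3) → W(22)
W(22) → D(3)
L(11) → O(14)
K(10) → P(15)

XWDOP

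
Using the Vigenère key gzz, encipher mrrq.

sqqw

Repeat the key across the message: gzzg
m(12)+g(6): 18 → s
r(17)+z(25): 42≡16 → q
r(17)+z(25): 42≡16 → q
q(16)+g(6): 22 → w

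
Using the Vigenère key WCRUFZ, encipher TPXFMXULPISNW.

PROZRWQNGCXMS

Repeat the key across the message: WCRUFZWCRUFZW
T(19)+W(22): 41≡15 → P
P(15)+C(2): 17 → R
X(23)+R(17): 40≡14 → O
F(5)+U(20): 25 → Z
M(12)+F(5): 17 → R
X(23)+Z(25): 48≡22 → W
U(20)+W(22): 42≡16 → Q
L(11)+C(2): 13 → N
P(15)+R(17): 32≡6 → G
I(8)+U(20): 28≡2 → C
S(18)+F(5): 23 → X
N(13)+Z(25): 38≡12 → M
W(22)+W(22): 44≡18 → S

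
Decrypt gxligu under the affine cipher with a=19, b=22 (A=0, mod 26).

The inverse of 19 mod 26 is 11, since 19·11=209≡1. Apply D(y)=11·(y−22) mod 26:
g(6): 11·(6−22)=-176≡6 → g
x(23): 11·(23−22)=11 → l
l(11): 11·(11−22)=-121≡9 → j
i(8): 11·(8−22)=-154≡2 → c
g(6): 11·(6−22)=-176≡6 → g
u(20): 11·(20−22)=-22≡4 → e

gljcge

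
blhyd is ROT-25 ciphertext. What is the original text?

b(1): 1−25=-24≡2 → c
l(11): 11−25=-14≡12 → m
h(7): 7−25=-18≡8 → i
y(24): 24−25=-1≡25 → z
d(3): 3−25=-22≡4 → e

cmize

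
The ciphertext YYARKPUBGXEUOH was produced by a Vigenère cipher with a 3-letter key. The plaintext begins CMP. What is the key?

Subtract each crib letter from the matching ciphertext letter (mod 26):
Y(24)−C(2)=22 → W
Y(24)−M(12)=12 → M
A(0)−P(15)=-15≡11 → L

WML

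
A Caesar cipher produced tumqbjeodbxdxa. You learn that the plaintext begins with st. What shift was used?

From the crib: t(19)−s(18)=1, so the shift is 1.

1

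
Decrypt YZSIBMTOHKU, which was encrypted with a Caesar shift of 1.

Y(24): 24−1=23 → X
Z(25): 25−1=24 → Y
S(18): 18−1=17 → R
I(8): 8−1=7 → H
B(1): 1−1=0 → A
M(12): 12−1=11 → L
T(19): 19−1=18 → S
O(14): 14−1=13 → N
H(7): 7−1=6 → G
K(10): 10−1=9 → J
U(20): 20−1=19 → T

XYRHALSNGJT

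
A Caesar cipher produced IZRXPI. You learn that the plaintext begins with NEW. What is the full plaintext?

NEWCUN

From the crib: I(8)−N(13)=-5≡21, so the shift is 21.
Subtract 21 from each ciphertext letter:
I(8): 8−21=-13≡13 → N
Z(25): 25−21=4 → E
R(17): 17−21=-4≡22 → W
X(23): 23−21=2 → C
P(15): 15−21=-6≡20 → U
I(8): 8−21=-13≡13 → N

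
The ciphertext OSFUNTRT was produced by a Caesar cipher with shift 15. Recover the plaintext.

ZDQFYECE

O(14): 14−15=-1≡25 → Z
S(18): 18−15=3 → D
F(5): 5−15=-10≡16 → Q
U(20): 20−15=5 → F
N(13): 13−15=-2≡24 → Y
T(19): 19−15=4 → E
R(17): 17−15=2 → C
T(19): 19−15=4 → E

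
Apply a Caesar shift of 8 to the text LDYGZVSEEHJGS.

L(11): 11+8=19 → T
D(3): 3+8=11 → L
Y(24): 24+8=32≡6 → G
G(6): 6+8=14 → O
Z(25): 25+8=33≡7 → H
V(21): 21+8=29≡3 → D
S(18): 18+8=26≡0 → A
E(4): 4+8=12 → M
E(4): 4+8=12 → M
H(7): 7+8=15 → P
J(9): 9+8=17 → R
G(6): 6+8=14 → O
S(18): 18+8=26≡0 → A

TLGOHDAMMPROA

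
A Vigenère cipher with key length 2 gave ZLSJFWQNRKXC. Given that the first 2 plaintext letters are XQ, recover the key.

CV

Subtract each crib letter from the matching ciphertext letter (mod 26):
Z(25)−X(23)=2 → C
L(11)−Q(16)=-5≡21 → V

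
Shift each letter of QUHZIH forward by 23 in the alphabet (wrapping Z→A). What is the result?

Q(16): 16+23=39≡13 → N
U(20): 20+23=43≡17 → R
H(7): 7+23=30≡4 → E
Z(25): 25+23=48≡22 → W
I(8): 8+23=31≡5 → F
H(7): 7+23=30≡4 → E

NREWFE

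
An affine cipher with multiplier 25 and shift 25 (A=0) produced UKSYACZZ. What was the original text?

The inverse of 25 mod 26 is 25, since 25·25=625≡1. Apply D(y)=25·(y−25) mod 26:
U(20): 25·(20−25)=-125≡5 → F
K(10): 25·(10−25)=-375≡15 → P
S(18): 25·(18−25)=-175≡7 → H
Y(24): 25·(24−25)=-25≡1 → B
A(0): 25·(0−25)=-625≡25 → Z
C(2): 25·(2−25)=-575≡23 → X
Z(25): 25·(25−25)=0 → A
Z(25): 25·(25−25)=0 → A

FPHBZXAA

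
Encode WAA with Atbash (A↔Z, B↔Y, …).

DZZ

W(22) → D(3)
A(0) → Z(25)
A(0) → Z(25)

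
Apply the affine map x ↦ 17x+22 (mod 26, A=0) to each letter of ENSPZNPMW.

MJQRFJRSG

E(4): 17·4+22=90≡12 → M
N(13): 17·13+22=243≡9 → J
S(18): 17·18+22=328≡16 → Q
P(15): 17·15+22=277≡17 → R
Z(25): 17·25+22=447≡5 → F
N(13): 17·13+22=243≡9 → J
P(15): 17·15+22=277≡17 → R
M(12): 17·12+22=226≡18 → S
W(22): 17·22+22=396≡6 → G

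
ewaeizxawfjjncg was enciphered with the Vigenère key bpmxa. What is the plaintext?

dhohiyiozfiubfg

Repeat the key across the ciphertext: bpmxabpmxabpmxa
e(4)−b(1): 3 → d
w(22)−p(15): 7 → h
a(0)−m(12): -12≡14 → o
e(4)−x(23): -19≡7 → h
i(8)−a(0): 8 → i
z(25)−b(1): 24 → y
x(23)−p(15): 8 → i
a(0)−m(12): -12≡14 → o
w(22)−x(23): -1≡25 → z
f(5)−a(0): 5 → f
j(9)−b(1): 8 → i
j(9)−p(15): -6≡20 → u
n(13)−m(12): 1 → b
c(2)−x(23): -21≡5 → f
g(6)−a(0): 6 → g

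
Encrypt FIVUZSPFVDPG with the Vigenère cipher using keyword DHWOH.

Repeat the key across the message: DHWOHDHWOHDH
F(5)+D(3): 8 → I
I(8)+H(7): 15 → P
V(21)+W(22): 43≡17 → R
U(20)+O(14): 34≡8 → I
Z(25)+H(7): 32≡6 → G
S(18)+D(3): 21 → V
P(15)+H(7): 22 → W
F(5)+W(22): 27≡1 → B
V(21)+O(14): 35≡9 → J
D(3)+H(7): 10 → K
P(15)+D(3): 18 → S
G(6)+H(7): 13 → N

IPRIGVWBJKSN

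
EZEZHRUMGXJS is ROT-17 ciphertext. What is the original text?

NINIQADVPGSB

E(4): 4−17=-13≡13 → N
Z(25): 25−17=8 → I
E(4): 4−17=-13≡13 → N
Z(25): 25−17=8 → I
H(7): 7−17=-10≡16 → Q
R(17): 17−17=0 → A
U(20): 20−17=3 → D
M(12): 12−17=-5≡21 → V
G(6): 6−17=-11≡15 → P
X(23): 23−17=6 → G
J(9): 9−17=-8≡18 → S
S(18): 18−17=1 → B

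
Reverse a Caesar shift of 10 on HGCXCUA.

XWSNSKQ

H(7): 7−10=-3≡23 → X
G(6): 6−10=-4≡22 → W
C(2): 2−10=-8≡18 → S
X(23): 23−10=13 → N
C(2): 2−10=-8≡18 → S
U(20): 20−10=10 → K
A(0): 0−10=-10≡16 → Q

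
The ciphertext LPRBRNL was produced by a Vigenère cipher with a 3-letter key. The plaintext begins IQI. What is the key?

Subtract each crib letter from the matching ciphertext letter (mod 26):
L(11)−I(8)=3 → D
P(15)−Q(16)=-1≡25 → Z
R(17)−I(8)=9 → J

DZJ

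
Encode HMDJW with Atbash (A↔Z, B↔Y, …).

H(7) → S(18)
M(12) → N(13)
D(3) → W(22)
J(9) → Q(16)
W(22) → D(3)

SNWQD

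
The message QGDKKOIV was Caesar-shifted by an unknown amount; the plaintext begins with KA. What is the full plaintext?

From the crib: Q(16)−K(10)=6, so the shift is 6.
Subtract 6 from each ciphertext letter:
Q(16): 16−6=10 → K
G(6): 6−6=0 → A
D(3): 3−6=-3≡23 → X
K(10): 10−6=4 → E
K(10): 10−6=4 → E
O(14): 14−6=8 → I
I(8): 8−6=2 → C
V(21): 21−6=15 → P

KAXEEICP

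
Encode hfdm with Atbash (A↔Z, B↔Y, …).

h(7) → s(18)
f(5) → u(20)
d(3) → w(22)
m(12) → n(13)

suwn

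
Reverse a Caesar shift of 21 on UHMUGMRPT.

ZMRZLRWUY

U(20): 20−21=-1≡25 → Z
H(7): 7−21=-14≡12 → M
M(12): 12−21=-9≡17 → R
U(20): 20−21=-1≡25 → Z
G(6): 6−21=-15≡11 → L
M(12): 12−21=-9≡17 → R
R(17): 17−21=-4≡22 → W
P(15): 15−21=-6≡20 → U
T(19): 19−21=-2≡24 → Y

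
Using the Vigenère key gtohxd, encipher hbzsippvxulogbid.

Repeat the key across the message: gtohxdgtohxdgtoh
h(7)+g(6): 13 → n
b(1)+t(19): 20 → u
z(25)+o(14): 39≡13 → n
s(18)+h(7): 25 → z
i(8)+x(23): 31≡5 → f
p(15)+d(3): 18 → s
p(15)+g(6): 21 → v
v(21)+t(19): 40≡14 → o
x(23)+o(14): 37≡11 → l
u(20)+h(7): 27≡1 → b
l(11)+x(23): 34≡8 → i
o(14)+d(3): 17 → r
g(6)+g(6): 12 → m
b(1)+t(19): 20 → u
i(8)+o(14): 22 → w
d(3)+h(7): 10 → k

nunzfsvolbirmuwk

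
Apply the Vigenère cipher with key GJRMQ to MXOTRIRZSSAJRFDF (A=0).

SGFFHOAQEIGSIRTL

Repeat the key across the message: GJRMQGJRMQGJRMQG
M(12)+G(6): 18 → S
X(23)+J(9): 32≡6 → G
O(14)+R(17): 31≡5 → F
T(19)+M(12): 31≡5 → F
R(17)+Q(16): 33≡7 → H
I(8)+G(6): 14 → O
R(17)+J(9): 26≡0 → A
Z(25)+R(17): 42≡16 → Q
S(18)+M(12): 30≡4 → E
S(18)+Q(16): 34≡8 → I
A(0)+G(6): 6 → G
J(9)+J(9): 18 → S
R(17)+R(17): 34≡8 → I
F(5)+M(12): 17 → R
D(3)+Q(16): 19 → T
F(5)+G(6): 11 → L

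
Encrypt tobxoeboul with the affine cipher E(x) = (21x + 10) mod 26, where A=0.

t(19): 21·19+10=409≡19 → t
o(14): 21·14+10=304≡18 → s
b(1): 21·1+10=31≡5 → f
x(23): 21·23+10=493≡25 → z
o(14): 21·14+10=304≡18 → s
e(4): 21·4+10=94≡16 → q
b(1): 21·1+10=31≡5 → f
o(14): 21·14+10=304≡18 → s
u(20): 21·20+10=430≡14 → o
l(11): 21·11+10=241≡7 → h

tsfzsqfsoh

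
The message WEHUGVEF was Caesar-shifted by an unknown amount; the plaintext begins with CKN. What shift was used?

From the crib: W(22)−C(2)=20, so the shift is 20.

20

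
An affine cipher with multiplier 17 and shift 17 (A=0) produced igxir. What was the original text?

bhiba

The inverse of 17 mod 26 is 23, since 17·23=391≡1. Apply D(y)=23·(y−17) mod 26:
i(8): 23·(8−17)=-207≡1 → b
g(6): 23·(6−17)=-253≡7 → h
x(23): 23·(23−17)=138≡8 → i
i(8): 23·(8−17)=-207≡1 → b
r(17): 23·(17−17)=0 → a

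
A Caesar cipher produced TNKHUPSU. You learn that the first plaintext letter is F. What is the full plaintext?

FZWTGBEG

From the crib: T(19)−F(5)=14, so the shift is 14.
Subtract 14 from each ciphertext letter:
T(19): 19−14=5 → F
N(13): 13−14=-1≡25 → Z
K(10): 10−14=-4≡22 → W
H(7): 7−14=-7≡19 → T
U(20): 20−14=6 → G
P(15): 15−14=1 → B
S(18): 18−14=4 → E
U(20): 20−14=6 → G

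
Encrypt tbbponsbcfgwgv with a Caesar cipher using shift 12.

t(19): 19+12=31≡5 → f
b(1): 1+12=13 → n
b(1): 1+12=13 → n
p(15): 15+12=27≡1 → b
o(14): 14+12=26≡0 → a
n(13): 13+12=25 → z
s(18): 18+12=30≡4 → e
b(1): 1+12=13 → n
c(2): 2+12=14 → o
f(5): 5+12=17 → r
g(6): 6+12=18 → s
w(22): 22+12=34≡8 → i
g(6): 6+12=18 → s
v(21): 21+12=33≡7 → h

fnnbazenorsish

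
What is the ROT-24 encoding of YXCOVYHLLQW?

WVAMTWFJJOU

Y(24): 24+24=48≡22 → W
X(23): 23+24=47≡21 → V
C(2): 2+24=26≡0 → A
O(14): 14+24=38≡12 → M
V(21): 21+24=45≡19 → T
Y(24): 24+24=48≡22 → W
H(7): 7+24=31≡5 → F
L(11): 11+24=35≡9 → J
L(11): 11+24=35≡9 → J
Q(16): 16+24=40≡14 → O
W(22): 22+24=46≡20 → U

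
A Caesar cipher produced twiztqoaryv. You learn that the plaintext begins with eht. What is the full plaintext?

ehtkebzlcjg

From the crib: t(19)−e(4)=15, so the shift is 15.
Subtract 15 from each ciphertext letter:
t(19): 19−15=4 → e
w(22): 22−15=7 → h
i(8): 8−15=-7≡19 → t
z(25): 25−15=10 → k
t(19): 19−15=4 → e
q(16): 16−15=1 → b
o(14): 14−15=-1≡25 → z
a(0): 0−15=-15≡11 → l
r(17): 17−15=2 → c
y(24): 24−15=9 → j
v(21): 21−15=6 → g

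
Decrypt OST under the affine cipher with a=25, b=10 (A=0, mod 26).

WSR

The inverse of 25 mod 26 is 25, since 25·25=625≡1. Apply D(y)=25·(y−10) mod 26:
O(14): 25·(14−10)=100≡22 → W
S(18): 25·(18−10)=200≡18 → S
T(19): 25·(19−10)=225≡17 → R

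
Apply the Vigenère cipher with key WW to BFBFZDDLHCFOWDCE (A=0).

XBXBVZZHDYBKSZYA

Repeat the key across the message: WWWWWWWWWWWWWWWW
B(1)+W(22): 23 → X
F(5)+W(22): 27≡1 → B
B(1)+W(22): 23 → X
F(5)+W(22): 27≡1 → B
Z(25)+W(22): 47≡21 → V
D(3)+W(22): 25 → Z
D(3)+W(22): 25 → Z
L(11)+W(22): 33≡7 → H
H(7)+W(22): 29≡3 → D
C(2)+W(22): 24 → Y
F(5)+W(22): 27≡1 → B
O(14)+W(22): 36≡10 → K
W(22)+W(22): 44≡18 → S
D(3)+W(22): 25 → Z
C(2)+W(22): 24 → Y
E(4)+W(22): 26≡0 → A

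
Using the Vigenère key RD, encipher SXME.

JADH

Repeat the key across the message: RDRD
S(18)+R(17): 35≡9 → J
X(23)+D(3): 26≡0 → A
M(12)+R(17): 29≡3 → D
E(4)+D(3): 7 → H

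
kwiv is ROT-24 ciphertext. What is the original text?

k(10): 10−24=-14≡12 → m
w(22): 22−24=-2≡24 → y
i(8): 8−24=-16≡10 → k
v(21): 21−24=-3≡23 → x

mykx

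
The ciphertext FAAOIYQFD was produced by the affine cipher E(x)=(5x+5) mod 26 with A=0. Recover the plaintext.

AZZHLJXAK

The inverse of 5 mod 26 is 21, since 5·21=105≡1. Apply D(y)=21·(y−5) mod 26:
F(5): 21·(5−5)=0 → A
A(0): 21·(0−5)=-105≡25 → Z
A(0): 21·(0−5)=-105≡25 → Z
O(14): 21·(14−5)=189≡7 → H
I(8): 21·(8−5)=63≡11 → L
Y(24): 21·(24−5)=399≡9 → J
Q(16): 21·(16−5)=231≡23 → X
F(5): 21·(5−5)=0 → A
D(3): 21·(3−5)=-42≡10 → K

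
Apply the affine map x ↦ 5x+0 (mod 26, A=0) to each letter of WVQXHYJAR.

GBCLJQTAH

W(22): 5·22+0=110≡6 → G
V(21): 5·21+0=105≡1 → B
Q(16): 5·16+0=80≡2 → C
X(23): 5·23+0=115≡11 → L
H(7): 5·7+0=35≡9 → J
Y(24): 5·24+0=120≡16 → Q
J(9): 5·9+0=45≡19 → T
A(0): 5·0+0=0 → A
R(17): 5·17+0=85≡7 → H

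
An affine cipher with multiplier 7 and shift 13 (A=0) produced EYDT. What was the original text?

The inverse of 7 mod 26 is 15, since 7·15=105≡1. Apply D(y)=15·(y−13) mod 26:
E(4): 15·(4−13)=-135≡21 → V
Y(24): 15·(24−13)=165≡9 → J
D(3): 15·(3−13)=-150≡6 → G
T(19): 15·(19−13)=90≡12 → M

VJGM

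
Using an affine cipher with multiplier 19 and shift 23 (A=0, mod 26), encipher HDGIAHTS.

H(7): 19·7+23=156≡0 → A
D(3): 19·3+23=80≡2 → C
G(6): 19·6+23=137≡7 → H
I(8): 19·8+23=175≡19 → T
A(0): 19·0+23=23 → X
H(7): 19·7+23=156≡0 → A
T(19): 19·19+23=384≡20 → U
S(18): 19·18+23=365≡1 → B

ACHTXAUB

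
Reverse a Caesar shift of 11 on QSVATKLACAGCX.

FHKPIZAPRPVRM

Q(16): 16−11=5 → F
S(18): 18−11=7 → H
V(21): 21−11=10 → K
A(0): 0−11=-11≡15 → P
T(19): 19−11=8 → I
K(10): 10−11=-1≡25 → Z
L(11): 11−11=0 → A
A(0): 0−11=-11≡15 → P
C(2): 2−11=-9≡17 → R
A(0): 0−11=-11≡15 → P
G(6): 6−11=-5≡21 → V
C(2): 2−11=-9≡17 → R
X(23): 23−11=12 → M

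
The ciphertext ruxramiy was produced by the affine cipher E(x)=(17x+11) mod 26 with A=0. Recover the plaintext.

The inverse of 17 mod 26 is 23, since 17·23=391≡1. Apply D(y)=23·(y−11) mod 26:
r(17): 23·(17−11)=138≡8 → i
u(20): 23·(20−11)=207≡25 → z
x(23): 23·(23−11)=276≡16 → q
r(17): 23·(17−11)=138≡8 → i
a(0): 23·(0−11)=-253≡7 → h
m(12): 23·(12−11)=23 → x
i(8): 23·(8−11)=-69≡9 → j
y(24): 23·(24−11)=299≡13 → n

izqihxjn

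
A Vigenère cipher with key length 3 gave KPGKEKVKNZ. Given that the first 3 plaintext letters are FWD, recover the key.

Subtract each crib letter from the matching ciphertext letter (mod 26):
K(10)−F(5)=5 → F
P(15)−W(22)=-7≡19 → T
G(6)−D(3)=3 → D

FTD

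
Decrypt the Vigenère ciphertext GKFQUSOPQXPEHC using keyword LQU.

Repeat the key across the ciphertext: LQULQULQULQULQ
G(6)−L(11): -5≡21 → V
K(10)−Q(16): -6≡20 → U
F(5)−U(20): -15≡11 → L
Q(16)−L(11): 5 → F
U(20)−Q(16): 4 → E
S(18)−U(20): -2≡24 → Y
O(14)−L(11): 3 → D
P(15)−Q(16): -1≡25 → Z
Q(16)−U(20): -4≡22 → W
X(23)−L(11): 12 → M
P(15)−Q(16): -1≡25 → Z
E(4)−U(20): -16≡10 → K
H(7)−L(11): -4≡22 → W
C(2)−Q(16): -14≡12 → M

VULFEYDZWMZKWM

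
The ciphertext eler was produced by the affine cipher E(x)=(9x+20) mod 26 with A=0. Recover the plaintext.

The inverse of 9 mod 26 is 3, since 9·3=27≡1. Apply D(y)=3·(y−20) mod 26:
e(4): 3·(4−20)=-48≡4 → e
l(11): 3·(11−20)=-27≡25 → z
e(4): 3·(4−20)=-48≡4 → e
r(17): 3·(17−20)=-9≡17 → r

ezer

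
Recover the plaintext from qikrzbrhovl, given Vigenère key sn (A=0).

Repeat the key across the ciphertext: snsnsnsnsns
q(16)−s(18): -2≡24 → y
i(8)−n(13): -5≡21 → v
k(10)−s(18): -8≡18 → s
r(17)−n(13): 4 → e
z(25)−s(18): 7 → h
b(1)−n(13): -12≡14 → o
r(17)−s(18): -1≡25 → z
h(7)−n(13): -6≡20 → u
o(14)−s(18): -4≡22 → w
v(21)−n(13): 8 → i
l(11)−s(18): -7≡19 → t

yvsehozuwit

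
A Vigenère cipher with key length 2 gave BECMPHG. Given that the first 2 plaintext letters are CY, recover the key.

ZG

Subtract each crib letter from the matching ciphertext letter (mod 26):
B(1)−C(2)=-1≡25 → Z
E(4)−Y(24)=-20≡6 → G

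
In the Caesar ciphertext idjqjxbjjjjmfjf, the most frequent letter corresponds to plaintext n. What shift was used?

The most frequent ciphertext letter is j (appears 7 times).
j is position 9; n is position 13.
Shift = -4≡22.

22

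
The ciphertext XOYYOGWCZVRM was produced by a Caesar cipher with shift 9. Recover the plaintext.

X(23): 23−9=14 → O
O(14): 14−9=5 → F
Y(24): 24−9=15 → P
Y(24): 24−9=15 → P
O(14): 14−9=5 → F
G(6): 6−9=-3≡23 → X
W(22): 22−9=13 → N
C(2): 2−9=-7≡19 → T
Z(25): 25−9=16 → Q
V(21): 21−9=12 → M
R(17): 17−9=8 → I
M(12): 12−9=3 → D

OFPPFXNTQMID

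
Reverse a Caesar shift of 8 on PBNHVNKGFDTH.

P(15): 15−8=7 → H
B(1): 1−8=-7≡19 → T
N(13): 13−8=5 → F
H(7): 7−8=-1≡25 → Z
V(21): 21−8=13 → N
N(13): 13−8=5 → F
K(10): 10−8=2 → C
G(6): 6−8=-2≡24 → Y
F(5): 5−8=-3≡23 → X
D(3): 3−8=-5≡21 → V
T(19): 19−8=11 → L
H(7): 7−8=-1≡25 → Z

HTFZNFCYXVLZ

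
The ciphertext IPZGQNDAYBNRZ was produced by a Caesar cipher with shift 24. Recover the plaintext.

KRBISPFCADPTB

I(8): 8−24=-16≡10 → K
P(15): 15−24=-9≡17 → R
Z(25): 25−24=1 → B
G(6): 6−24=-18≡8 → I
Q(16): 16−24=-8≡18 → S
N(13): 13−24=-11≡15 → P
D(3): 3−24=-21≡5 → F
A(0): 0−24=-24≡2 → C
Y(24): 24−24=0 → A
B(1): 1−24=-23≡3 → D
N(13): 13−24=-11≡15 → P
R(17): 17−24=-7≡19 → T
Z(25): 25−24=1 → B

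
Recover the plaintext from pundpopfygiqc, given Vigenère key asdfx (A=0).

pckysoxctjiyz

Repeat the key across the ciphertext: asdfxasdfxasd
p(15)−a(0): 15 → p
u(20)−s(18): 2 → c
n(13)−d(3): 10 → k
d(3)−f(5): -2≡24 → y
p(15)−x(23): -8≡18 → s
o(14)−a(0): 14 → o
p(15)−s(18): -3≡23 → x
f(5)−d(3): 2 → c
y(24)−f(5): 19 → t
g(6)−x(23): -17≡9 → j
i(8)−a(0): 8 → i
q(16)−s(18): -2≡24 → y
c(2)−d(3): -1≡25 → z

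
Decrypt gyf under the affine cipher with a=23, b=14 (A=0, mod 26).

The inverse of 23 mod 26 is 17, since 23·17=391≡1. Apply D(y)=17·(y−14) mod 26:
g(6): 17·(6−14)=-136≡20 → u
y(24): 17·(24−14)=170≡14 → o
f(5): 17·(5−14)=-153≡3 → d

uod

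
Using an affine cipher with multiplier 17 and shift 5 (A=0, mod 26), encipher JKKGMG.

CTTDBD

J(9): 17·9+5=158≡2 → C
K(10): 17·10+5=175≡19 → T
K(10): 17·10+5=175≡19 → T
G(6): 17·6+5=107≡3 → D
M(12): 17·12+5=209≡1 → B
G(6): 17·6+5=107≡3 → D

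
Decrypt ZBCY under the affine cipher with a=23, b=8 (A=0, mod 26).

DLCM

The inverse of 23 mod 26 is 17, since 23·17=391≡1. Apply D(y)=17·(y−8) mod 26:
Z(25): 17·(25−8)=289≡3 → D
B(1): 17·(1−8)=-119≡11 → L
C(2): 17·(2−8)=-102≡2 → C
Y(24): 17·(24−8)=272≡12 → M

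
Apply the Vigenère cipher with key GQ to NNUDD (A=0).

Repeat the key across the message: GQGQG
N(13)+G(6): 19 → T
N(13)+Q(16): 29≡3 → D
U(20)+G(6): 26≡0 → A
D(3)+Q(16): 19 → T
D(3)+G(6): 9 → J

TDATJ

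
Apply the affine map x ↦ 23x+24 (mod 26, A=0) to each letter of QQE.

Q(16): 23·16+24=392≡2 → C
Q(16): 23·16+24=392≡2 → C
E(4): 23·4+24=116≡12 → M

CCM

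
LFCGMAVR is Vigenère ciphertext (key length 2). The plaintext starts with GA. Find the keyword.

FF

Subtract each crib letter from the matching ciphertext letter (mod 26):
L(11)−G(6)=5 → F
F(5)−A(0)=5 → F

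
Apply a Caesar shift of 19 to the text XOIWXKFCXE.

QHBPQDYVQX

X(23): 23+19=42≡16 → Q
O(14): 14+19=33≡7 → H
I(8): 8+19=27≡1 → B
W(22): 22+19=41≡15 → P
X(23): 23+19=42≡16 → Q
K(10): 10+19=29≡3 → D
F(5): 5+19=24 → Y
C(2): 2+19=21 → V
X(23): 23+19=42≡16 → Q
E(4): 4+19=23 → X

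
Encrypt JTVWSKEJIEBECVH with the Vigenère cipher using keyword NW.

Repeat the key across the message: NWNWNWNWNWNWNWN
J(9)+N(13): 22 → W
T(19)+W(22): 41≡15 → P
V(21)+N(13): 34≡8 → I
W(22)+W(22): 44≡18 → S
S(18)+N(13): 31≡5 → F
K(10)+W(22): 32≡6 → G
E(4)+N(13): 17 → R
J(9)+W(22): 31≡5 → F
I(8)+N(13): 21 → V
E(4)+W(22): 26≡0 → A
B(1)+N(13): 14 → O
E(4)+W(22): 26≡0 → A
C(2)+N(13): 15 → P
V(21)+W(22): 43≡17 → R
H(7)+N(13): 20 → U

WPISFGRFVAOAPRU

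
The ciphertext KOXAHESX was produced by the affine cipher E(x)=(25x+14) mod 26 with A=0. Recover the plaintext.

The inverse of 25 mod 26 is 25, since 25·25=625≡1. Apply D(y)=25·(y−14) mod 26:
K(10): 25·(10−14)=-100≡4 → E
O(14): 25·(14−14)=0 → A
X(23): 25·(23−14)=225≡17 → R
A(0): 25·(0−14)=-350≡14 → O
H(7): 25·(7−14)=-175≡7 → H
E(4): 25·(4−14)=-250≡10 → K
S(18): 25·(18−14)=100≡22 → W
X(23): 25·(23−14)=225≡17 → R

EAROHKWR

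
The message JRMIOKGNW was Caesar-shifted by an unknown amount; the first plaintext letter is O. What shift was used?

21

From the crib: J(9)−O(14)=-5≡21, so the shift is 21.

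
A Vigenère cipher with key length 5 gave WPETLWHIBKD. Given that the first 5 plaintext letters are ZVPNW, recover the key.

XUPGP

Subtract each crib letter from the matching ciphertext letter (mod 26):
W(22)−Z(25)=-3≡23 → X
P(15)−V(21)=-6≡20 → U
E(4)−P(15)=-11≡15 → P
T(19)−N(13)=6 → G
L(11)−W(22)=-11≡15 → P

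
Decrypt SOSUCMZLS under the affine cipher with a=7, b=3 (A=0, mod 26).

The inverse of 7 mod 26 is 15, since 7·15=105≡1. Apply D(y)=15·(y−3) mod 26:
S(18): 15·(18−3)=225≡17 → R
O(14): 15·(14−3)=165≡9 → J
S(18): 15·(18−3)=225≡17 → R
U(20): 15·(20−3)=255≡21 → V
C(2): 15·(2−3)=-15≡11 → L
M(12): 15·(12−3)=135≡5 → F
Z(25): 15·(25−3)=330≡18 → S
L(11): 15·(11−3)=120≡16 → Q
S(18): 15·(18−3)=225≡17 → R

RJRVLFSQR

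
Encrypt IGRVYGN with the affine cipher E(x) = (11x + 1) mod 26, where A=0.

I(8): 11·8+1=89≡11 → L
G(6): 11·6+1=67≡15 → P
R(17): 11·17+1=188≡6 → G
V(21): 11·21+1=232≡24 → Y
Y(24): 11·24+1=265≡5 → F
G(6): 11·6+1=67≡15 → P
N(13): 11·13+1=144≡14 → O

LPGYFPO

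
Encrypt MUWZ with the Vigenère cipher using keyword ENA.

Repeat the key across the message: ENAE
M(12)+E(4): 16 → Q
U(20)+N(13): 33≡7 → H
W(22)+A(0): 22 → W
Z(25)+E(4): 29≡3 → D

QHWD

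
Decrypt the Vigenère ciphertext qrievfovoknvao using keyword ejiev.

Repeat the key across the ciphertext: ejievejievejie
q(16)−e(4): 12 → m
r(17)−j(9): 8 → i
i(8)−i(8): 0 → a
e(4)−e(4): 0 → a
v(21)−v(21): 0 → a
f(5)−e(4): 1 → b
o(14)−j(9): 5 → f
v(21)−i(8): 13 → n
o(14)−e(4): 10 → k
k(10)−v(21): -11≡15 → p
n(13)−e(4): 9 → j
v(21)−j(9): 12 → m
a(0)−i(8): -8≡18 → s
o(14)−e(4): 10 → k

miaaabfnkpjmsk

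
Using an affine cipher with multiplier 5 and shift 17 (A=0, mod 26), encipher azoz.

rmjm

a(0): 5·0+17=17 → r
z(25): 5·25+17=142≡12 → m
o(14): 5·14+17=87≡9 → j
z(25): 5·25+17=142≡12 → m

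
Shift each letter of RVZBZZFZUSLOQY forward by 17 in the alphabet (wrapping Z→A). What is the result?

R(17): 17+17=34≡8 → I
V(21): 21+17=38≡12 → M
Z(25): 25+17=42≡16 → Q
B(1): 1+17=18 → S
Z(25): 25+17=42≡16 → Q
Z(25): 25+17=42≡16 → Q
F(5): 5+17=22 → W
Z(25): 25+17=42≡16 → Q
U(20): 20+17=37≡11 → L
S(18): 18+17=35≡9 → J
L(11): 11+17=28≡2 → C
O(14): 14+17=31≡5 → F
Q(16): 16+17=33≡7 → H
Y(24): 24+17=41≡15 → P

IMQSQQWQLJCFHP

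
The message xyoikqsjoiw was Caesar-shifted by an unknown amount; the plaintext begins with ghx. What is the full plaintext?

From the crib: x(23)−g(6)=17, so the shift is 17.
Subtract 17 from each ciphertext letter:
x(23): 23−17=6 → g
y(24): 24−17=7 → h
o(14): 14−17=-3≡23 → x
i(8): 8−17=-9≡17 → r
k(10): 10−17=-7≡19 → t
q(16): 16−17=-1≡25 → z
s(18): 18−17=1 → b
j(9): 9−17=-8≡18 → s
o(14): 14−17=-3≡23 → x
i(8): 8−17=-9≡17 → r
w(22): 22−17=5 → f

ghxrtzbsxrf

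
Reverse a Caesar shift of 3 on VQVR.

V(21): 21−3=18 → S
Q(16): 16−3=13 → N
V(21): 21−3=18 → S
R(17): 17−3=14 → O

SNSO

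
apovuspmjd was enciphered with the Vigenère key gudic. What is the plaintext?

Repeat the key across the ciphertext: gudicgudic
a(0)−g(6): -6≡20 → u
p(15)−u(20): -5≡21 → v
o(14)−d(3): 11 → l
v(21)−i(8): 13 → n
u(20)−c(2): 18 → s
s(18)−g(6): 12 → m
p(15)−u(20): -5≡21 → v
m(12)−d(3): 9 → j
j(9)−i(8): 1 → b
d(3)−c(2): 1 → b

uvlnsmvjbb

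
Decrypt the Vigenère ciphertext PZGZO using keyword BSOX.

Repeat the key across the ciphertext: BSOXB
P(15)−B(1): 14 → O
Z(25)−S(18): 7 → H
G(6)−O(14): -8≡18 → S
Z(25)−X(23): 2 → C
O(14)−B(1): 13 → N

OHSCN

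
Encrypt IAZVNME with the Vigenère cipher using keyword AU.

IUZPNGE

Repeat the key across the message: AUAUAUA
I(8)+A(0): 8 → I
A(0)+U(20): 20 → U
Z(25)+A(0): 25 → Z
V(21)+U(20): 41≡15 → P
N(13)+A(0): 13 → N
M(12)+U(20): 32≡6 → G
E(4)+A(0): 4 → E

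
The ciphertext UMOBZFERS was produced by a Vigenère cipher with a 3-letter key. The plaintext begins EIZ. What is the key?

Subtract each crib letter from the matching ciphertext letter (mod 26):
U(20)−E(4)=16 → Q
M(12)−I(8)=4 → E
O(14)−Z(25)=-11≡15 → P

QEP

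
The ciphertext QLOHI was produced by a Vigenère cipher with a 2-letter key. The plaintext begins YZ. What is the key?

Subtract each crib letter from the matching ciphertext letter (mod 26):
Q(16)−Y(24)=-8≡18 → S
L(11)−Z(25)=-14≡12 → M

SM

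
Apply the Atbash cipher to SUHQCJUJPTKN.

S(18) → H(7)
U(20) → F(5)
H(7) → S(18)
Q(16) → J(9)
C(2) → X(23)
J(9) → Q(16)
U(20) → F(5)
J(9) → Q(16)
P(15) → K(10)
T(19) → G(6)
K(10) → P(15)
N(13) → M(12)

HFSJXQFQKGPM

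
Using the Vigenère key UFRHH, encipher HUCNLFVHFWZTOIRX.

Repeat the key across the message: UFRHHUFRHHUFRHHU
H(7)+U(20): 27≡1 → B
U(20)+F(5): 25 → Z
C(2)+R(17): 19 → T
N(13)+H(7): 20 → U
L(11)+H(7): 18 → S
F(5)+U(20): 25 → Z
V(21)+F(5): 26≡0 → A
H(7)+R(17): 24 → Y
F(5)+H(7): 12 → M
W(22)+H(7): 29≡3 → D
Z(25)+U(20): 45≡19 → T
T(19)+F(5): 24 → Y
O(14)+R(17): 31≡5 → F
I(8)+H(7): 15 → P
R(17)+H(7): 24 → Y
X(23)+U(20): 43≡17 → R

BZTUSZAYMDTYFPYR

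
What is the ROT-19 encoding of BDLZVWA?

UWESOPT

B(1): 1+19=20 → U
D(3): 3+19=22 → W
L(11): 11+19=30≡4 → E
Z(25): 25+19=44≡18 → S
V(21): 21+19=40≡14 → O
W(22): 22+19=41≡15 → P
A(0): 0+19=19 → T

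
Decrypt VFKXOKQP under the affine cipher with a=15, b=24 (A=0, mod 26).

FXGTIGWP

The inverse of 15 mod 26 is 7, since 15·7=105≡1. Apply D(y)=7·(y−24) mod 26:
V(21): 7·(21−24)=-21≡5 → F
F(5): 7·(5−24)=-133≡23 → X
K(10): 7·(10−24)=-98≡6 → G
X(23): 7·(23−24)=-7≡19 → T
O(14): 7·(14−24)=-70≡8 → I
K(10): 7·(10−24)=-98≡6 → G
Q(16): 7·(16−24)=-56≡22 → W
P(15): 7·(15−24)=-63≡15 → P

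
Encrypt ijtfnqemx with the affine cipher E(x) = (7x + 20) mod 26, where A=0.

yfxdhcwaz

i(8): 7·8+20=76≡24 → y
j(9): 7·9+20=83≡5 → f
t(19): 7·19+20=153≡23 → x
f(5): 7·5+20=55≡3 → d
n(13): 7·13+20=111≡7 → h
q(16): 7·16+20=132≡2 → c
e(4): 7·4+20=48≡22 → w
m(12): 7·12+20=104≡0 → a
x(23): 7·23+20=181≡25 → z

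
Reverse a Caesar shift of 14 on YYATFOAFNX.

KKMFRAMRZJ

Y(24): 24−14=10 → K
Y(24): 24−14=10 → K
A(0): 0−14=-14≡12 → M
T(19): 19−14=5 → F
F(5): 5−14=-9≡17 → R
O(14): 14−14=0 → A
A(0): 0−14=-14≡12 → M
F(5): 5−14=-9≡17 → R
N(13): 13−14=-1≡25 → Z
X(23): 23−14=9 → J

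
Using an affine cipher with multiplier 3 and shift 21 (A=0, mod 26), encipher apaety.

a(0): 3·0+21=21 → v
p(15): 3·15+21=66≡14 → o
a(0): 3·0+21=21 → v
e(4): 3·4+21=33≡7 → h
t(19): 3·19+21=78≡0 → a
y(24): 3·24+21=93≡15 → p

vovhap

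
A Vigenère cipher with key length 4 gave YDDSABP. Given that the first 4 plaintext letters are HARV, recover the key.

Subtract each crib letter from the matching ciphertext letter (mod 26):
Y(24)−H(7)=17 → R
D(3)−A(0)=3 → D
D(3)−R(17)=-14≡12 → M
S(18)−V(21)=-3≡23 → X

RDMX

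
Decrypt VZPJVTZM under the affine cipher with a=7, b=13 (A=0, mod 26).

QYESQMYL

The inverse of 7 mod 26 is 15, since 7·15=105≡1. Apply D(y)=15·(y−13) mod 26:
V(21): 15·(21−13)=120≡16 → Q
Z(25): 15·(25−13)=180≡24 → Y
P(15): 15·(15−13)=30≡4 → E
J(9): 15·(9−13)=-60≡18 → S
V(21): 15·(21−13)=120≡16 → Q
T(19): 15·(19−13)=90≡12 → M
Z(25): 15·(25−13)=180≡24 → Y
M(12): 15·(12−13)=-15≡11 → L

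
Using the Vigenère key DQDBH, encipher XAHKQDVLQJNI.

AQKLXGLORQQY

Repeat the key across the message: DQDBHDQDBHDQ
X(23)+D(3): 26≡0 → A
A(0)+Q(16): 16 → Q
H(7)+D(3): 10 → K
K(10)+B(1): 11 → L
Q(16)+H(7): 23 → X
D(3)+D(3): 6 → G
V(21)+Q(16): 37≡11 → L
L(11)+D(3): 14 → O
Q(16)+B(1): 17 → R
J(9)+H(7): 16 → Q
N(13)+D(3): 16 → Q
I(8)+Q(16): 24 → Y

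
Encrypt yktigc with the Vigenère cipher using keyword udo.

Repeat the key across the message: udoudo
y(24)+u(20): 44≡18 → s
k(10)+d(3): 13 → n
t(19)+o(14): 33≡7 → h
i(8)+u(20): 28≡2 → c
g(6)+d(3): 9 → j
c(2)+o(14): 16 → q

snhcjq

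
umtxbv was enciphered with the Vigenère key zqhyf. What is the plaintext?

vwmzww

Repeat the key across the ciphertext: zqhyfz
u(20)−z(25): -5≡21 → v
m(12)−q(16): -4≡22 → w
t(19)−h(7): 12 → m
x(23)−y(24): -1≡25 → z
b(1)−f(5): -4≡22 → w
v(21)−z(25): -4≡22 → w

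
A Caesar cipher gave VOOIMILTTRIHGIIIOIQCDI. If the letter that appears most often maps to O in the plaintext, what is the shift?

The most frequent ciphertext letter is I (appears 8 times).
I is position 8; O is position 14.
Shift = -6≡20.

20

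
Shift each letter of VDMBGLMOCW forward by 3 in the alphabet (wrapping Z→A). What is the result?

YGPEJOPRFZ

V(21): 21+3=24 → Y
D(3): 3+3=6 → G
M(12): 12+3=15 → P
B(1): 1+3=4 → E
G(6): 6+3=9 → J
L(11): 11+3=14 → O
M(12): 12+3=15 → P
O(14): 14+3=17 → R
C(2): 2+3=5 → F
W(22): 22+3=25 → Z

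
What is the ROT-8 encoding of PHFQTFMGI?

XPNYBNUOQ

P(15): 15+8=23 → X
H(7): 7+8=15 → P
F(5): 5+8=13 → N
Q(16): 16+8=24 → Y
T(19): 19+8=27≡1 → B
F(5): 5+8=13 → N
M(12): 12+8=20 → U
G(6): 6+8=14 → O
I(8): 8+8=16 → Q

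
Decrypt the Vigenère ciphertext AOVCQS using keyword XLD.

Repeat the key across the ciphertext: XLDXLD
A(0)−X(23): -23≡3 → D
O(14)−L(11): 3 → D
V(21)−D(3): 18 → S
C(2)−X(23): -21≡5 → F
Q(16)−L(11): 5 → F
S(18)−D(3): 15 → P

DDSFFP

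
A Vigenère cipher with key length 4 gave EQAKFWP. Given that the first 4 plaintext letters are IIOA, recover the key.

Subtract each crib letter from the matching ciphertext letter (mod 26):
E(4)−I(8)=-4≡22 → W
Q(16)−I(8)=8 → I
A(0)−O(14)=-14≡12 → M
K(10)−A(0)=10 → K

WIMK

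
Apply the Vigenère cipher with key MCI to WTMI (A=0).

Repeat the key across the message: MCIM
W(22)+M(12): 34≡8 → I
T(19)+C(2): 21 → V
M(12)+I(8): 20 → U
I(8)+M(12): 20 → U

IVUU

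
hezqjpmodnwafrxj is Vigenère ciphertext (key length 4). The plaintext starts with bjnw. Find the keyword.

gvmu

Subtract each crib letter from the matching ciphertext letter (mod 26):
h(7)−b(1)=6 → g
e(4)−j(9)=-5≡21 → v
z(25)−n(13)=12 → m
q(16)−w(22)=-6≡20 → u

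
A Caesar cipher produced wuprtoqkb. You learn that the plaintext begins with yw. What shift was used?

From the crib: w(22)−y(24)=-2≡24, so the shift is 24.

24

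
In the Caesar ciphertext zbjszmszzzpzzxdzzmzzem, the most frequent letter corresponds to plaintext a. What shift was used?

The most frequent ciphertext letter is z (appears 11 times).
z is position 25; a is position 0.
Shift = 25.

25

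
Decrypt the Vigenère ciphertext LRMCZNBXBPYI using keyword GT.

FYGJTUVEVWSP

Repeat the key across the ciphertext: GTGTGTGTGTGT
L(11)−G(6): 5 → F
R(17)−T(19): -2≡24 → Y
M(12)−G(6): 6 → G
C(2)−T(19): -17≡9 → J
Z(25)−G(6): 19 → T
N(13)−T(19): -6≡20 → U
B(1)−G(6): -5≡21 → V
X(23)−T(19): 4 → E
B(1)−G(6): -5≡21 → V
P(15)−T(19): -4≡22 → W
Y(24)−G(6): 18 → S
I(8)−T(19): -11≡15 → P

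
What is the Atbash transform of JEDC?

QVWX

J(9) → Q(16)
E(4) → V(21)
D(3) → W(22)
C(2) → X(23)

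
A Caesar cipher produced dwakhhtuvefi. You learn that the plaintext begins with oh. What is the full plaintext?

ohlvssefgpqt

From the crib: d(3)−o(14)=-11≡15, so the shift is 15.
Subtract 15 from each ciphertext letter:
d(3): 3−15=-12≡14 → o
w(22): 22−15=7 → h
a(0): 0−15=-15≡11 → l
k(10): 10−15=-5≡21 → v
h(7): 7−15=-8≡18 → s
h(7): 7−15=-8≡18 → s
t(19): 19−15=4 → e
u(20): 20−15=5 → f
v(21): 21−15=6 → g
e(4): 4−15=-11≡15 → p
f(5): 5−15=-10≡16 → q
i(8): 8−15=-7≡19 → t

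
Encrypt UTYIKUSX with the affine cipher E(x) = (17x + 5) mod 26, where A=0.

HQXLTHZG

U(20): 17·20+5=345≡7 → H
T(19): 17·19+5=328≡16 → Q
Y(24): 17·24+5=413≡23 → X
I(8): 17·8+5=141≡11 → L
K(10): 17·10+5=175≡19 → T
U(20): 17·20+5=345≡7 → H
S(18): 17·18+5=311≡25 → Z
X(23): 17·23+5=396≡6 → G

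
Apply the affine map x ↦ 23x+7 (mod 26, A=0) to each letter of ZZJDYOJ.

KKGYNRG

Z(25): 23·25+7=582≡10 → K
Z(25): 23·25+7=582≡10 → K
J(9): 23·9+7=214≡6 → G
D(3): 23·3+7=76≡24 → Y
Y(24): 23·24+7=559≡13 → N
O(14): 23·14+7=329≡17 → R
J(9): 23·9+7=214≡6 → G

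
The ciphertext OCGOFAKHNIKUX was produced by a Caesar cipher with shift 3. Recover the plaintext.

O(14): 14−3=11 → L
C(2): 2−3=-1≡25 → Z
G(6): 6−3=3 → D
O(14): 14−3=11 → L
F(5): 5−3=2 → C
A(0): 0−3=-3≡23 → X
K(10): 10−3=7 → H
H(7): 7−3=4 → E
N(13): 13−3=10 → K
I(8): 8−3=5 → F
K(10): 10−3=7 → H
U(20): 20−3=17 → R
X(23): 23−3=20 → U

LZDLCXHEKFHRU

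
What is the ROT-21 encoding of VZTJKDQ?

V(21): 21+21=42≡16 → Q
Z(25): 25+21=46≡20 → U
T(19): 19+21=40≡14 → O
J(9): 9+21=30≡4 → E
K(10): 10+21=31≡5 → F
D(3): 3+21=24 → Y
Q(16): 16+21=37≡11 → L

QUOEFYL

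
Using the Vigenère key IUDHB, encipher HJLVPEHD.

PDOCQMBG

Repeat the key across the message: IUDHBIUD
H(7)+I(8): 15 → P
J(9)+U(20): 29≡3 → D
L(11)+D(3): 14 → O
V(21)+H(7): 28≡2 → C
P(15)+B(1): 16 → Q
E(4)+I(8): 12 → M
H(7)+U(20): 27≡1 → B
D(3)+D(3): 6 → G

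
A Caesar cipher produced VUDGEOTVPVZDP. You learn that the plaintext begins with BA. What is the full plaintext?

From the crib: V(21)−B(1)=20, so the shift is 20.
Subtract 20 from each ciphertext letter:
V(21): 21−20=1 → B
U(20): 20−20=0 → A
D(3): 3−20=-17≡9 → J
G(6): 6−20=-14≡12 → M
E(4): 4−20=-16≡10 → K
O(14): 14−20=-6≡20 → U
T(19): 19−20=-1≡25 → Z
V(21): 21−20=1 → B
P(15): 15−20=-5≡21 → V
V(21): 21−20=1 → B
Z(25): 25−20=5 → F
D(3): 3−20=-17≡9 → J
P(15): 15−20=-5≡21 → V

BAJMKUZBVBFJV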